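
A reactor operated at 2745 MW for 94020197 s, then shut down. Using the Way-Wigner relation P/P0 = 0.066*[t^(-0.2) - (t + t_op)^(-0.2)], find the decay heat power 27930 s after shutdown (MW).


P/P0 = 0.066 * [t^(-0.2) - (t + t_op)^(-0.2)]
P/P0 = 0.066 * [27930^(-0.2) - (27930 + 94020197)^(-0.2)]
P/P0 = 0.066 * [0.1290583 - 0.02542904] = 0.006839531
P = 2745 * 0.006839531 = 18.775 MW

18.775


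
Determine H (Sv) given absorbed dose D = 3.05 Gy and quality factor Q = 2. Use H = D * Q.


H = D * Q
H = 3.05 * 2
H = 6.1000 Sv

6.1000


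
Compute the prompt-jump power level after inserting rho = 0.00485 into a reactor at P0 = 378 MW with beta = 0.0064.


P1/P0 = beta / (beta - rho)
P1/P0 = 0.0064 / (0.0064 - 0.00485) = 4.129032
P1 = 378 * 4.129032 = 1560.8 MW

1560.8


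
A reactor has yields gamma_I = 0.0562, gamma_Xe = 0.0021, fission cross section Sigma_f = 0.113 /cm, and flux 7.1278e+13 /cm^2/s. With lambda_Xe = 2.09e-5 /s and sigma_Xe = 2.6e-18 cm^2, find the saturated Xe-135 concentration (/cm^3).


Xe_eq = (gamma_I + gamma_Xe) * Sigma_f * phi / (lambda_Xe + sigma_Xe * phi)
Numerator = (0.0562 + 0.0021) * 0.113 * 7.1278e+13 = 4.695723e+11
Denominator = 2.09e-5 + 2.6e-18 * 7.1278e+13 = 2.062228e-04
Xe_eq = 4.695723e+11 / 2.062228e-04 = 2.2770e+15 /cm^3

2.2770e+15


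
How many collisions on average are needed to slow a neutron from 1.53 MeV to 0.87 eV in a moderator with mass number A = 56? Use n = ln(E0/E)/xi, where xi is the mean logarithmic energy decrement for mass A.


xi = 1 + (A-1)^2/(2A)*ln((A-1)/(A+1)) = 0.03529286 (for A = 56)
n = ln(E0/E) / xi
n = ln(1.53e6 / 0.87) / 0.03529286
n = ln(1.758621e+06) / 0.03529286 = 407.45

407.45


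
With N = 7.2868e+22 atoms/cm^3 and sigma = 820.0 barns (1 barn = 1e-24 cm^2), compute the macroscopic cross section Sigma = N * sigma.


Sigma = N * sigma_barns * 1e-24
Sigma = 7.2868e+22 * 820.0 * 1e-24
Sigma = 59.752 /cm

59.752


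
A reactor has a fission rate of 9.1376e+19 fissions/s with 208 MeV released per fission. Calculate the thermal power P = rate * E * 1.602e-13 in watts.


P = fission_rate * E_MeV * 1.602e-13
P = 9.1376e+19 * 208 * 1.602e-13
P = 3.0448e+09 W

3.0448e+09


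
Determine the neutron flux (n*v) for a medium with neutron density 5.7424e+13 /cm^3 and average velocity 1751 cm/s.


phi = n * v
phi = 5.7424e+13 * 1751
phi = 1.0055e+17 /cm^2/s

1.0055e+17


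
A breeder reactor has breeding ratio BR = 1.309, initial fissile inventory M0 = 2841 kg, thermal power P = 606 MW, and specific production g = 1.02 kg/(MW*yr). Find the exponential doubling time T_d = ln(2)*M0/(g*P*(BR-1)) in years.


Breeding gain G = BR - 1 = 1.309 - 1 = 0.309
Fissile production rate = g * P * G = 1.02 * 606 * 0.309 = 190.99908 kg/yr
T_d = ln(2) * M0 / (g * P * G)
T_d = ln(2) * 2841 / 190.99908 = 10.310 yr

10.310


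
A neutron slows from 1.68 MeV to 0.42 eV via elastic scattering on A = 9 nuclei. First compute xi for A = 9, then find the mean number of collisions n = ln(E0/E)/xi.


xi = 1 + (A-1)^2/(2A)*ln((A-1)/(A+1)) = 0.2066007 (for A = 9)
n = ln(E0/E) / xi
n = ln(1.68e6 / 0.42) / 0.2066007
n = ln(4.000000e+06) / 0.2066007 = 73.581

73.581


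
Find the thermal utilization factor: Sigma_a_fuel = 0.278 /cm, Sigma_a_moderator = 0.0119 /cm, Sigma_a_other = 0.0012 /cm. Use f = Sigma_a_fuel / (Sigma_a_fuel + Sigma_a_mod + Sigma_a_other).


f = Sigma_a_fuel / (Sigma_a_fuel + Sigma_a_mod + Sigma_a_other)
f = 0.278 / (0.278 + 0.0119 + 0.0012)
f = 0.95500

0.95500


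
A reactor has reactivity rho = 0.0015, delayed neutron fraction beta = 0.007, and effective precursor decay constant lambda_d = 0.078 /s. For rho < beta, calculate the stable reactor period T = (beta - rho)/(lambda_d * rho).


T = (beta - rho) / (lambda_d * rho)
T = (0.007 - 0.0015) / (0.078 * 0.0015)
T = 47.009 s

47.009


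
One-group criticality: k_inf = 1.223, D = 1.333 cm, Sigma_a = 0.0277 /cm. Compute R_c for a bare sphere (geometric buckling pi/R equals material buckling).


L^2 = D / Sigma_a = 1.333 / 0.0277 = 48.12274 cm^2
B_m^2 = (k_inf - 1) / L^2 = (1.223 - 1) / 48.12274 = 0.004633984 /cm^2
For a bare sphere: B_g = pi/R, so R_c = pi / sqrt(B_m^2)
R_c = pi / sqrt(0.004633984) = 46.150 cm

46.150


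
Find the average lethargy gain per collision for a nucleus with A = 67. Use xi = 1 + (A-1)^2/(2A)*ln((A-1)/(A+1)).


xi = 1 + (A-1)^2/(2A) * ln((A-1)/(A+1))
xi = 1 + (67-1)^2/(2*67) * ln((67-1)/(67 +1))
xi = 0.029556

0.029556


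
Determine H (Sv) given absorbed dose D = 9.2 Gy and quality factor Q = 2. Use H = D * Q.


H = D * Q
H = 9.2 * 2
H = 18.400 Sv

18.400


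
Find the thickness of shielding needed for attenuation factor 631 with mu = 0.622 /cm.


x = ln(factor) / mu
x = ln(631) / 0.622
x = 10.365 cm

10.365


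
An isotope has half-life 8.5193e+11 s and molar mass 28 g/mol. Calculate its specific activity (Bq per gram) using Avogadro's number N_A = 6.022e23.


lambda = ln(2) / t_half = ln(2) / 8.5193e+11 = 8.136199e-13 /s
SA = lambda * N_A / M
SA = 8.136199e-13 * 6.022e23 / 28
SA = 1.7499e+10 Bq/g

1.7499e+10


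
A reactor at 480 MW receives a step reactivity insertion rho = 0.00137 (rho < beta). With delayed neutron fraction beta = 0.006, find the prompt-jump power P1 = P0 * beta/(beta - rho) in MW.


P1/P0 = beta / (beta - rho)
P1/P0 = 0.006 / (0.006 - 0.00137) = 1.295896
P1 = 480 * 1.295896 = 622.03 MW

622.03


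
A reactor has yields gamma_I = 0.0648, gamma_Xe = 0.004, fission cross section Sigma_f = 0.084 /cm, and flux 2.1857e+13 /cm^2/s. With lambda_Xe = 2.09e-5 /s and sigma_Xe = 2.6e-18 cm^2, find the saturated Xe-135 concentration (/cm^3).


Xe_eq = (gamma_I + gamma_Xe) * Sigma_f * phi / (lambda_Xe + sigma_Xe * phi)
Numerator = (0.0648 + 0.004) * 0.084 * 2.1857e+13 = 1.263160e+11
Denominator = 2.09e-5 + 2.6e-18 * 2.1857e+13 = 7.772820e-05
Xe_eq = 1.263160e+11 / 7.772820e-05 = 1.6251e+15 /cm^3

1.6251e+15


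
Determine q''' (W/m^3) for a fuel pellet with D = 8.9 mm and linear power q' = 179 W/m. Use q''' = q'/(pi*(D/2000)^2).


r = D / 2 / 1000 = 8.9 / 2 / 1000 = 0.00445 m
q''' = q' / (pi * r^2)
q''' = 179 / (pi * 0.00445^2)
q''' = 2.8773e+06 W/m^3

2.8773e+06


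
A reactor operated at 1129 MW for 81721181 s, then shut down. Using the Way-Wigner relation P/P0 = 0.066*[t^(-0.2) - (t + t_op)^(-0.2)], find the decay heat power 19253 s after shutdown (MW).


P/P0 = 0.066 * [t^(-0.2) - (t + t_op)^(-0.2)]
P/P0 = 0.066 * [19253^(-0.2) - (19253 + 81721181)^(-0.2)]
P/P0 = 0.066 * [0.1390274 - 0.02615246] = 0.007449746
P = 1129 * 0.007449746 = 8.4108 MW

8.4108


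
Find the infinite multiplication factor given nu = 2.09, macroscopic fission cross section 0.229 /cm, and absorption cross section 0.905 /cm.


k_inf = nu * Sigma_f / Sigma_a
k_inf = 2.09 * 0.229 / 0.905
k_inf = 0.52885

0.52885


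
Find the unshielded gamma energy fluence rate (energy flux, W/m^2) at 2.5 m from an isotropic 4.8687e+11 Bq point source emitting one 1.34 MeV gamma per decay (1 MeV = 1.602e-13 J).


psi = A * E * 1.602e-13 / (4*pi*r^2)
psi = 4.8687e+11 * 1.34 * 1.602e-13 / (4*pi*2.5^2)
psi = 0.0013307 W/m^2

0.0013307


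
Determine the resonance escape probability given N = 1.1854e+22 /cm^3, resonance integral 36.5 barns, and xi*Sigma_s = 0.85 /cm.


p = exp(-N * I * 1e-24 / (xi*Sigma_s))
p = exp(-1.1854e+22 * 36.5 * 1e-24 / 0.85)
p = 0.60108

0.60108


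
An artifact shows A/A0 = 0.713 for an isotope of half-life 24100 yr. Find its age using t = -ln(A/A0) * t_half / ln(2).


lambda = ln(2) / t_half = ln(2) / 24100 = 2.876129e-05 /yr
t = -ln(A/A0) / lambda
t = -ln(0.713) / 2.876129e-05
t = 11761 yr

11761


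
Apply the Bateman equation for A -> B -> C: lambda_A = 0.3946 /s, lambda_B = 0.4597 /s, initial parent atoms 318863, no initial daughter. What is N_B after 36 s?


N_B(t) = lambda_A * N_A0 / (lambda_B - lambda_A) * [exp(-lambda_A*t) - exp(-lambda_B*t)]
exp(-0.3946*36) = 6.769963e-07; exp(-0.4597*36) = 6.497911e-08
N_B = 0.3946 * 318863 / (0.4597 - 0.3946) * (6.769963e-07 - 6.497911e-08)
N_B = 1.1829

1.1829


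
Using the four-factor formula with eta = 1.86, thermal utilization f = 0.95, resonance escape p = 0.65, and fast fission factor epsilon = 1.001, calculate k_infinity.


k_inf = eta * f * p * epsilon
k_inf = 1.86 * 0.95 * 0.65 * 1.001
k_inf = 1.1497

1.1497


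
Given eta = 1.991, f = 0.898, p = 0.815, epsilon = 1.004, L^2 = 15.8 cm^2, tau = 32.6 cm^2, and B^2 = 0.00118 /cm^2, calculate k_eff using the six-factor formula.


k_inf = eta*f*p*eps = 1.991*0.898*0.815*1.004 = 1.462982
P_TNL = 1/(1 + L^2*B^2) = 1/(1 + 15.8*0.00118) = 0.9816972
P_FNL = exp(-B^2*tau) = exp(-0.00118*32.6) = 0.9622625
k_eff = k_inf * P_TNL * P_FNL = 1.462982 * 0.9816972 * 0.9622625
k_eff = 1.3820

1.3820


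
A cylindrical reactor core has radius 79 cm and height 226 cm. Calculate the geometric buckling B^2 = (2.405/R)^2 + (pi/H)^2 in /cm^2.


B^2 = (2.405/R)^2 + (pi/H)^2
B^2 = (2.405/79)^2 + (pi/226)^2
B^2 = 0.0011200 /cm^2

0.0011200


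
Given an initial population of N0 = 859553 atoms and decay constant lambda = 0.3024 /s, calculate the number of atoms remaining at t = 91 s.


N = N0 * exp(-lambda * t)
N = 859553 * exp(-0.3024 * 91)
N = 9.6202e-07

9.6202e-07


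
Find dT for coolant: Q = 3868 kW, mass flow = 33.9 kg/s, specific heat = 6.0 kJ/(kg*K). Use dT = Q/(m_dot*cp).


dT = Q / (m_dot * cp)
dT = 3868 / (33.9 * 6.0)
dT = 19.017 C

19.017


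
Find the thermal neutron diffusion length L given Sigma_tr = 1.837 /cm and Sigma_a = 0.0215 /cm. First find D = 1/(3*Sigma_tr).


D = 1 / (3 * Sigma_tr) = 1 / (3 * 1.837) = 0.1814553 cm
L = sqrt(D / Sigma_a)
L = sqrt(0.1814553 / 0.0215)
L = 2.9051 cm

2.9051


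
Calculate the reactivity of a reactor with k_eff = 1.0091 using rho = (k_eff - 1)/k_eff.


rho = (k_eff - 1) / k_eff
rho = (1.0091 - 1) / 1.0091
rho = 0.0090179

0.0090179


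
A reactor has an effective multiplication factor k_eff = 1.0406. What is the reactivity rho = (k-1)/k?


rho = (k_eff - 1) / k_eff
rho = (1.0406 - 1) / 1.0406
rho = 0.039016

0.039016


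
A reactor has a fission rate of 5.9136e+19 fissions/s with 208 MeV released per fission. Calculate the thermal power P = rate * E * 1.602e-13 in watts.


P = fission_rate * E_MeV * 1.602e-13
P = 5.9136e+19 * 208 * 1.602e-13
P = 1.9705e+09 W

1.9705e+09


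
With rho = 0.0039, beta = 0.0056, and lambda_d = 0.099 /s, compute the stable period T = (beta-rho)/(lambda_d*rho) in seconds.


T = (beta - rho) / (lambda_d * rho)
T = (0.0056 - 0.0039) / (0.099 * 0.0039)
T = 4.4030 s

4.4030


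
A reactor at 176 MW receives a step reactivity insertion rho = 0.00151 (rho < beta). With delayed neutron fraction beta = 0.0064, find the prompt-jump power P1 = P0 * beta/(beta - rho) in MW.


P1/P0 = beta / (beta - rho)
P1/P0 = 0.0064 / (0.0064 - 0.00151) = 1.308793
P1 = 176 * 1.308793 = 230.35 MW

230.35


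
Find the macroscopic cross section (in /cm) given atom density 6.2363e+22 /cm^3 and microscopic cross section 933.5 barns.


Sigma = N * sigma_barns * 1e-24
Sigma = 6.2363e+22 * 933.5 * 1e-24
Sigma = 58.216 /cm

58.216


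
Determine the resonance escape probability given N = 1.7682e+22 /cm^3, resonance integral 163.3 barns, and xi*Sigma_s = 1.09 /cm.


p = exp(-N * I * 1e-24 / (xi*Sigma_s))
p = exp(-1.7682e+22 * 163.3 * 1e-24 / 1.09)
p = 0.070718

0.070718


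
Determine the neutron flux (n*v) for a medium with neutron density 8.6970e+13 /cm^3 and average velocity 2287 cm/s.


phi = n * v
phi = 8.6970e+13 * 2287
phi = 1.9890e+17 /cm^2/s

1.9890e+17


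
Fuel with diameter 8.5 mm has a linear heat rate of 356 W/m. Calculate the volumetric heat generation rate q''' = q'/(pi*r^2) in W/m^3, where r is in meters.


r = D / 2 / 1000 = 8.5 / 2 / 1000 = 0.00425 m
q''' = q' / (pi * r^2)
q''' = 356 / (pi * 0.00425^2)
q''' = 6.2737e+06 W/m^3

6.2737e+06


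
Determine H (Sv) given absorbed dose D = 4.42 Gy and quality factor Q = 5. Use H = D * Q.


H = D * Q
H = 4.42 * 5
H = 22.100 Sv

22.100


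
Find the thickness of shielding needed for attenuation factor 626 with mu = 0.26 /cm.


x = ln(factor) / mu
x = ln(626) / 0.26
x = 24.767 cm

24.767


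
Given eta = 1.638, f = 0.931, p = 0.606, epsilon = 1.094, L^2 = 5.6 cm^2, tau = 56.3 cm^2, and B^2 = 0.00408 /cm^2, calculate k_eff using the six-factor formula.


k_inf = eta*f*p*eps = 1.638*0.931*0.606*1.094 = 1.011006
P_TNL = 1/(1 + L^2*B^2) = 1/(1 + 5.6*0.00408) = 0.9776624
P_FNL = exp(-B^2*tau) = exp(-0.00408*56.3) = 0.7947688
k_eff = k_inf * P_TNL * P_FNL = 1.011006 * 0.9776624 * 0.7947688
k_eff = 0.78557

0.78557


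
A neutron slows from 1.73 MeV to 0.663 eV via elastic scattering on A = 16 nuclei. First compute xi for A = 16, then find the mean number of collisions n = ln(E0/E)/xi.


xi = 1 + (A-1)^2/(2A)*ln((A-1)/(A+1)) = 0.1199467 (for A = 16)
n = ln(E0/E) / xi
n = ln(1.73e6 / 0.663) / 0.1199467
n = ln(2.609351e+06) / 0.1199467 = 123.18

123.18


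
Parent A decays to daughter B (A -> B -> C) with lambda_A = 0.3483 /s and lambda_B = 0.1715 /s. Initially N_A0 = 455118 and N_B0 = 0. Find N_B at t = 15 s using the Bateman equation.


N_B(t) = lambda_A * N_A0 / (lambda_B - lambda_A) * [exp(-lambda_A*t) - exp(-lambda_B*t)]
exp(-0.3483*15) = 0.005383051; exp(-0.1715*15) = 0.07634445
N_B = 0.3483 * 455118 / (0.1715 - 0.3483) * (0.005383051 - 0.07634445)
N_B = 63623

63623


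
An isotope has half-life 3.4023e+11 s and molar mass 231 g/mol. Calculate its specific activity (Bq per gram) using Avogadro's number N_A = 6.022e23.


lambda = ln(2) / t_half = ln(2) / 3.4023e+11 = 2.037290e-12 /s
SA = lambda * N_A / M
SA = 2.037290e-12 * 6.022e23 / 231
SA = 5.3111e+09 Bq/g

5.3111e+09


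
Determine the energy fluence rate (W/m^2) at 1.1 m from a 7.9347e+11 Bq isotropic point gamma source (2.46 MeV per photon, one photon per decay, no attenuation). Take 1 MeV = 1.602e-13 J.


psi = A * E * 1.602e-13 / (4*pi*r^2)
psi = 7.9347e+11 * 2.46 * 1.602e-13 / (4*pi*1.1^2)
psi = 0.020565 W/m^2

0.020565


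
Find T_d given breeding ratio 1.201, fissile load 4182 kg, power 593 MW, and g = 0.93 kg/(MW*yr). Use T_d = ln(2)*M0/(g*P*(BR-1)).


Breeding gain G = BR - 1 = 1.201 - 1 = 0.201
Fissile production rate = g * P * G = 0.93 * 593 * 0.201 = 110.84949 kg/yr
T_d = ln(2) * M0 / (g * P * G)
T_d = ln(2) * 4182 / 110.84949 = 26.150 yr

26.150


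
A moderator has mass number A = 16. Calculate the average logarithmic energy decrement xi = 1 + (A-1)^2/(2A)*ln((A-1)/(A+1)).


xi = 1 + (A-1)^2/(2A) * ln((A-1)/(A+1))
xi = 1 + (16-1)^2/(2*16) * ln((16-1)/(16 +1))
xi = 0.11995

0.11995


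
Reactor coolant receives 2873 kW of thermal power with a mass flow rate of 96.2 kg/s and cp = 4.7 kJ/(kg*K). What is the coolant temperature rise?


dT = Q / (m_dot * cp)
dT = 2873 / (96.2 * 4.7)
dT = 6.3542 C

6.3542


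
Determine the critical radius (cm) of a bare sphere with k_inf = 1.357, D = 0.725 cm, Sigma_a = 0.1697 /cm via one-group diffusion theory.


L^2 = D / Sigma_a = 0.725 / 0.1697 = 4.272245 cm^2
B_m^2 = (k_inf - 1) / L^2 = (1.357 - 1) / 4.272245 = 0.08356262 /cm^2
For a bare sphere: B_g = pi/R, so R_c = pi / sqrt(B_m^2)
R_c = pi / sqrt(0.08356262) = 10.868 cm

10.868


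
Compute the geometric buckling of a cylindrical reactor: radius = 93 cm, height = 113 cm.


B^2 = (2.405/R)^2 + (pi/H)^2
B^2 = (2.405/93)^2 + (pi/113)^2
B^2 = 0.0014417 /cm^2

0.0014417


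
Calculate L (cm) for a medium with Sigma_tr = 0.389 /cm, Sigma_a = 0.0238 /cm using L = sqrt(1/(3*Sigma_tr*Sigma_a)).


D = 1 / (3 * Sigma_tr) = 1 / (3 * 0.389) = 0.8568980 cm
L = sqrt(D / Sigma_a)
L = sqrt(0.8568980 / 0.0238)
L = 6.0003 cm

6.0003


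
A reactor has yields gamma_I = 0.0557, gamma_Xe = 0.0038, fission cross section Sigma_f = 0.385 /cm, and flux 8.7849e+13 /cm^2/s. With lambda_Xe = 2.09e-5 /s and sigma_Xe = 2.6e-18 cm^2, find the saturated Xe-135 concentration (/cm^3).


Xe_eq = (gamma_I + gamma_Xe) * Sigma_f * phi / (lambda_Xe + sigma_Xe * phi)
Numerator = (0.0557 + 0.0038) * 0.385 * 8.7849e+13 = 2.012401e+12
Denominator = 2.09e-5 + 2.6e-18 * 8.7849e+13 = 2.493074e-04
Xe_eq = 2.012401e+12 / 2.493074e-04 = 8.0720e+15 /cm^3

8.0720e+15


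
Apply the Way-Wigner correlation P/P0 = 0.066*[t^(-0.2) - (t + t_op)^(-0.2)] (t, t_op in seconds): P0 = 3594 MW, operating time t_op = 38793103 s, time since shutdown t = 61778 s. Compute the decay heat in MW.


P/P0 = 0.066 * [t^(-0.2) - (t + t_op)^(-0.2)]
P/P0 = 0.066 * [61778^(-0.2) - (61778 + 38793103)^(-0.2)]
P/P0 = 0.066 * [0.1101116 - 0.03034666] = 0.005264486
P = 3594 * 0.005264486 = 18.921 MW

18.921


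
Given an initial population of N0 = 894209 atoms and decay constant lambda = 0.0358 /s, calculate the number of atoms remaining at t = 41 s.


N = N0 * exp(-lambda * t)
N = 894209 * exp(-0.0358 * 41)
N = 206054

206054


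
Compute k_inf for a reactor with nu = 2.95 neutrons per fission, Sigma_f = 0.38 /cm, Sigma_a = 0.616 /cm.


k_inf = nu * Sigma_f / Sigma_a
k_inf = 2.95 * 0.38 / 0.616
k_inf = 1.8198

1.8198


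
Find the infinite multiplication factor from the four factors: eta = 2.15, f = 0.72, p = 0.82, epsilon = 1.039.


k_inf = eta * f * p * epsilon
k_inf = 2.15 * 0.72 * 0.82 * 1.039
k_inf = 1.3189

1.3189


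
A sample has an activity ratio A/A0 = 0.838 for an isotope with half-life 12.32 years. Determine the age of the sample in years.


lambda = ln(2) / t_half = ln(2) / 12.32 = 0.05626195 /yr
t = -ln(A/A0) / lambda
t = -ln(0.838) / 0.05626195
t = 3.1413 yr

3.1413


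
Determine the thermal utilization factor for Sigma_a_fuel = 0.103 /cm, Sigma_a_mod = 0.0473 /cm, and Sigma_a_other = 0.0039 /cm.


f = Sigma_a_fuel / (Sigma_a_fuel + Sigma_a_mod + Sigma_a_other)
f = 0.103 / (0.103 + 0.0473 + 0.0039)
f = 0.66796

0.66796


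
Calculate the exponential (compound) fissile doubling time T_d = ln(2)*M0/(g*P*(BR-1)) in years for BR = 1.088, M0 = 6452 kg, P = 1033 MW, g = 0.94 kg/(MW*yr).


Breeding gain G = BR - 1 = 1.088 - 1 = 0.088
Fissile production rate = g * P * G = 0.94 * 1033 * 0.088 = 85.44976 kg/yr
T_d = ln(2) * M0 / (g * P * G)
T_d = ln(2) * 6452 / 85.44976 = 52.337 yr

52.337


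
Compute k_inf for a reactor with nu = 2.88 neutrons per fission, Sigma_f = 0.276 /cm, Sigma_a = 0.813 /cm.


k_inf = nu * Sigma_f / Sigma_a
k_inf = 2.88 * 0.276 / 0.813
k_inf = 0.97771

0.97771


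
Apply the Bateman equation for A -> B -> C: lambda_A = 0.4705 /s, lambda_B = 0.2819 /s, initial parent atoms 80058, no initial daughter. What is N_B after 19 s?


N_B(t) = lambda_A * N_A0 / (lambda_B - lambda_A) * [exp(-lambda_A*t) - exp(-lambda_B*t)]
exp(-0.4705*19) = 1.311066e-04; exp(-0.2819*19) = 0.004719275
N_B = 0.4705 * 80058 / (0.2819 - 0.4705) * (1.311066e-04 - 0.004719275)
N_B = 916.35

916.35


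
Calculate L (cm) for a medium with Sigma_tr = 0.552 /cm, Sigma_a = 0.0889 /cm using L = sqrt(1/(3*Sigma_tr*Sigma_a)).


D = 1 / (3 * Sigma_tr) = 1 / (3 * 0.552) = 0.6038647 cm
L = sqrt(D / Sigma_a)
L = sqrt(0.6038647 / 0.0889)
L = 2.6063 cm

2.6063


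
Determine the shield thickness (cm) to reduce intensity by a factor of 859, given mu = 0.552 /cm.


x = ln(factor) / mu
x = ln(859) / 0.552
x = 12.239 cm

12.239


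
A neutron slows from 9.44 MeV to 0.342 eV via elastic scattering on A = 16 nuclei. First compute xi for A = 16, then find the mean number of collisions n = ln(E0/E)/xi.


xi = 1 + (A-1)^2/(2A)*ln((A-1)/(A+1)) = 0.1199467 (for A = 16)
n = ln(E0/E) / xi
n = ln(9.44e6 / 0.342) / 0.1199467
n = ln(2.760234e+07) / 0.1199467 = 142.84

142.84


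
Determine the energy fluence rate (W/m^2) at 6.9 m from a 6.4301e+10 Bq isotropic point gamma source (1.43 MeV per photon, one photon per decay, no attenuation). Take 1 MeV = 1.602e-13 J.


psi = A * E * 1.602e-13 / (4*pi*r^2)
psi = 6.4301e+10 * 1.43 * 1.602e-13 / (4*pi*6.9^2)
psi = 2.4621e-05 W/m^2

2.4621e-05


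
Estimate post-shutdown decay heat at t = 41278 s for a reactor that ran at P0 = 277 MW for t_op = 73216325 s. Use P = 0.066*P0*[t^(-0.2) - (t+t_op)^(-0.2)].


P/P0 = 0.066 * [t^(-0.2) - (t + t_op)^(-0.2)]
P/P0 = 0.066 * [41278^(-0.2) - (41278 + 73216325)^(-0.2)]
P/P0 = 0.066 * [0.1193593 - 0.02673188] = 0.006113410
P = 277 * 0.006113410 = 1.6934 MW

1.6934


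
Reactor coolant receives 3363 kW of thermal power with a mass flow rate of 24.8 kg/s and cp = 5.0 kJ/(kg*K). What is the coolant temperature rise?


dT = Q / (m_dot * cp)
dT = 3363 / (24.8 * 5.0)
dT = 27.121 C

27.121


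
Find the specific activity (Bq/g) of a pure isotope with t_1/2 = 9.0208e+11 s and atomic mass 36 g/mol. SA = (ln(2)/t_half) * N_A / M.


lambda = ln(2) / t_half = ln(2) / 9.0208e+11 = 7.683877e-13 /s
SA = lambda * N_A / M
SA = 7.683877e-13 * 6.022e23 / 36
SA = 1.2853e+10 Bq/g

1.2853e+10


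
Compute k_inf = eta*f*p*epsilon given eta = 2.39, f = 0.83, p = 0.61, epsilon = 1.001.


k_inf = eta * f * p * epsilon
k_inf = 2.39 * 0.83 * 0.61 * 1.001
k_inf = 1.2113

1.2113


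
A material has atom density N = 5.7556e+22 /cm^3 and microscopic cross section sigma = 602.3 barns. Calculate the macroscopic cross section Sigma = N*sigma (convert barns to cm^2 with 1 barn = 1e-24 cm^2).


Sigma = N * sigma_barns * 1e-24
Sigma = 5.7556e+22 * 602.3 * 1e-24
Sigma = 34.666 /cm

34.666


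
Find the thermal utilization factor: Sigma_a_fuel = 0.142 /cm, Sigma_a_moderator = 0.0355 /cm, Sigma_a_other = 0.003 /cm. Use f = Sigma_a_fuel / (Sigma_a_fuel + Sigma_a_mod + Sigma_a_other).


f = Sigma_a_fuel / (Sigma_a_fuel + Sigma_a_mod + Sigma_a_other)
f = 0.142 / (0.142 + 0.0355 + 0.003)
f = 0.78670

0.78670


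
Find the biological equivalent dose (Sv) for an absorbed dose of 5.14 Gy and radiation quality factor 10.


H = D * Q
H = 5.14 * 10
H = 51.400 Sv

51.400


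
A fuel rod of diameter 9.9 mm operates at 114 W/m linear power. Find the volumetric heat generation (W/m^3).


r = D / 2 / 1000 = 9.9 / 2 / 1000 = 0.00495 m
q''' = q' / (pi * r^2)
q''' = 114 / (pi * 0.00495^2)
q''' = 1.4810e+06 W/m^3

1.4810e+06


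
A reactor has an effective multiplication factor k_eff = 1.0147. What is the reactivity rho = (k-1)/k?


rho = (k_eff - 1) / k_eff
rho = (1.0147 - 1) / 1.0147
rho = 0.014487

0.014487


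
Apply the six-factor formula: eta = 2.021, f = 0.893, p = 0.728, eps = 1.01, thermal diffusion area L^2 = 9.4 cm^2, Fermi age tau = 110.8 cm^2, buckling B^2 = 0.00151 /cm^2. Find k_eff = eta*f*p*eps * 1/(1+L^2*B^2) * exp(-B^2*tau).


k_inf = eta*f*p*eps = 2.021*0.893*0.728*1.01 = 1.326999
P_TNL = 1/(1 + L^2*B^2) = 1/(1 + 9.4*0.00151) = 0.9860046
P_FNL = exp(-B^2*tau) = exp(-0.00151*110.8) = 0.8459390
k_eff = k_inf * P_TNL * P_FNL = 1.326999 * 0.9860046 * 0.8459390
k_eff = 1.1068

1.1068


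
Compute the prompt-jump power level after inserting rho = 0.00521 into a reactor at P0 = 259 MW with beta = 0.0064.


P1/P0 = beta / (beta - rho)
P1/P0 = 0.0064 / (0.0064 - 0.00521) = 5.378151
P1 = 259 * 5.378151 = 1392.9 MW

1392.9


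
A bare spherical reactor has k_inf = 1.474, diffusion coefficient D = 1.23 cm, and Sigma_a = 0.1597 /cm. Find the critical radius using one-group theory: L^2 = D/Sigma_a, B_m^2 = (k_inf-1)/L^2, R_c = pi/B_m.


L^2 = D / Sigma_a = 1.23 / 0.1597 = 7.701941 cm^2
B_m^2 = (k_inf - 1) / L^2 = (1.474 - 1) / 7.701941 = 0.06154293 /cm^2
For a bare sphere: B_g = pi/R, so R_c = pi / sqrt(B_m^2)
R_c = pi / sqrt(0.06154293) = 12.664 cm

12.664


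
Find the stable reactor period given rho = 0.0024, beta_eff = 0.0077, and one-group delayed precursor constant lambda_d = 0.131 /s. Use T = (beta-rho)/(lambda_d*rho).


T = (beta - rho) / (lambda_d * rho)
T = (0.0077 - 0.0024) / (0.131 * 0.0024)
T = 16.858 s

16.858


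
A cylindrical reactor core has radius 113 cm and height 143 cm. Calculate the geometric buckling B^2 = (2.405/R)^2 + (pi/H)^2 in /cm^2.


B^2 = (2.405/R)^2 + (pi/H)^2
B^2 = (2.405/113)^2 + (pi/143)^2
B^2 = 9.3562e-04 /cm^2

9.3562e-04


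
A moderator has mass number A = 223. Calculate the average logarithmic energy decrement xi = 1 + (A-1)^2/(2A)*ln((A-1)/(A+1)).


xi = 1 + (A-1)^2/(2A) * ln((A-1)/(A+1))
xi = 1 + (223-1)^2/(2*223) * ln((223-1)/(223 +1))
xi = 0.0089419

0.0089419


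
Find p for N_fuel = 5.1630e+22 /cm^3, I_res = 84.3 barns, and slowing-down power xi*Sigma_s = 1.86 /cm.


p = exp(-N * I * 1e-24 / (xi*Sigma_s))
p = exp(-5.1630e+22 * 84.3 * 1e-24 / 1.86)
p = 0.096327

0.096327


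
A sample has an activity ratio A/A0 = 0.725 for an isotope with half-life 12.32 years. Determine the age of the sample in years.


lambda = ln(2) / t_half = ln(2) / 12.32 = 0.05626195 /yr
t = -ln(A/A0) / lambda
t = -ln(0.725) / 0.05626195
t = 5.7158 yr

5.7158


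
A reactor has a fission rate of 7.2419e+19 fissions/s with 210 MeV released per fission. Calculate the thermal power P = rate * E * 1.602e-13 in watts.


P = fission_rate * E_MeV * 1.602e-13
P = 7.2419e+19 * 210 * 1.602e-13
P = 2.4363e+09 W

2.4363e+09


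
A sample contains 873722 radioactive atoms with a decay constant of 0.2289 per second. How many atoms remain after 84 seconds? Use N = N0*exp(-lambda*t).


N = N0 * exp(-lambda * t)
N = 873722 * exp(-0.2289 * 84)
N = 0.0038988

0.0038988


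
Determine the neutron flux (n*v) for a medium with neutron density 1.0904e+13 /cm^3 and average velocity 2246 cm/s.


phi = n * v
phi = 1.0904e+13 * 2246
phi = 2.4490e+16 /cm^2/s

2.4490e+16


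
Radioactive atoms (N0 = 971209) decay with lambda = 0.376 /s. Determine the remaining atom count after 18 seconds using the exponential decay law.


N = N0 * exp(-lambda * t)
N = 971209 * exp(-0.376 * 18)
N = 1116.9

1116.9


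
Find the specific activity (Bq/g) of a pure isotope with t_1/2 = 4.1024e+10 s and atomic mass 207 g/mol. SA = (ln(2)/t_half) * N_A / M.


lambda = ln(2) / t_half = ln(2) / 4.1024e+10 = 1.689614e-11 /s
SA = lambda * N_A / M
SA = 1.689614e-11 * 6.022e23 / 207
SA = 4.9154e+10 Bq/g

4.9154e+10


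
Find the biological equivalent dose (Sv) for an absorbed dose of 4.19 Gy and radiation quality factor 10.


H = D * Q
H = 4.19 * 10
H = 41.900 Sv

41.900


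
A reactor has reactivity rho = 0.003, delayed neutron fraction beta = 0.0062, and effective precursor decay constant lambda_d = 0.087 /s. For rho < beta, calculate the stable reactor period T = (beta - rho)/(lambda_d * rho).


T = (beta - rho) / (lambda_d * rho)
T = (0.0062 - 0.003) / (0.087 * 0.003)
T = 12.261 s

12.261


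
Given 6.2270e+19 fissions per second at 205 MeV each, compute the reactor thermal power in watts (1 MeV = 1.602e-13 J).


P = fission_rate * E_MeV * 1.602e-13
P = 6.2270e+19 * 205 * 1.602e-13
P = 2.0450e+09 W

2.0450e+09


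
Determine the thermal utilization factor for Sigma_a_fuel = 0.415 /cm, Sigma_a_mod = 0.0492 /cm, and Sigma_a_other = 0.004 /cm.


f = Sigma_a_fuel / (Sigma_a_fuel + Sigma_a_mod + Sigma_a_other)
f = 0.415 / (0.415 + 0.0492 + 0.004)
f = 0.88637

0.88637


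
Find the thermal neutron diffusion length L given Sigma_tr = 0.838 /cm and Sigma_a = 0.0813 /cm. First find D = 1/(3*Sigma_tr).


D = 1 / (3 * Sigma_tr) = 1 / (3 * 0.838) = 0.3977725 cm
L = sqrt(D / Sigma_a)
L = sqrt(0.3977725 / 0.0813)
L = 2.2119 cm

2.2119


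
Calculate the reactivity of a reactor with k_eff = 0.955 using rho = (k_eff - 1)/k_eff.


rho = (k_eff - 1) / k_eff
rho = (0.955 - 1) / 0.955
rho = -0.047120

-0.047120


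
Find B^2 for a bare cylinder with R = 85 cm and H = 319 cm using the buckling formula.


B^2 = (2.405/R)^2 + (pi/H)^2
B^2 = (2.405/85)^2 + (pi/319)^2
B^2 = 8.9755e-04 /cm^2

8.9755e-04


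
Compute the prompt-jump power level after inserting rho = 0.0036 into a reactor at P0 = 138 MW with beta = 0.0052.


P1/P0 = beta / (beta - rho)
P1/P0 = 0.0052 / (0.0052 - 0.0036) = 3.250000
P1 = 138 * 3.250000 = 448.50 MW

448.50


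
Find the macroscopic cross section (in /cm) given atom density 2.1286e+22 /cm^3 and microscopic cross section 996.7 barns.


Sigma = N * sigma_barns * 1e-24
Sigma = 2.1286e+22 * 996.7 * 1e-24
Sigma = 21.216 /cm

21.216


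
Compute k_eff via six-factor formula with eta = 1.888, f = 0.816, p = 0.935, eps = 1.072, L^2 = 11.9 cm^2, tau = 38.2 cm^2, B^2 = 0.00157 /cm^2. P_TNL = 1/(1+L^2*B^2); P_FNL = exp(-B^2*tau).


k_inf = eta*f*p*eps = 1.888*0.816*0.935*1.072 = 1.544182
P_TNL = 1/(1 + L^2*B^2) = 1/(1 + 11.9*0.00157) = 0.9816597
P_FNL = exp(-B^2*tau) = exp(-0.00157*38.2) = 0.9417890
k_eff = k_inf * P_TNL * P_FNL = 1.544182 * 0.9816597 * 0.9417890
k_eff = 1.4276

1.4276


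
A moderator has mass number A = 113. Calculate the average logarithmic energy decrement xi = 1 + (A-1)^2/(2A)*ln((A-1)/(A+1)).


xi = 1 + (A-1)^2/(2A) * ln((A-1)/(A+1))
xi = 1 + (113-1)^2/(2*113) * ln((113-1)/(113 +1))
xi = 0.017595

0.017595


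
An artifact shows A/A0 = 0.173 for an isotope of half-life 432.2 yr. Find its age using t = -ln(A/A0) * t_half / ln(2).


lambda = ln(2) / t_half = ln(2) / 432.2 = 0.001603765 /yr
t = -ln(A/A0) / lambda
t = -ln(0.173) / 0.001603765
t = 1094.0 yr

1094.0


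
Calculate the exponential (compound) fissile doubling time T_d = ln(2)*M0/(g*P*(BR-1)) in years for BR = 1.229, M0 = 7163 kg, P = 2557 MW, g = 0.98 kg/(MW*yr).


Breeding gain G = BR - 1 = 1.229 - 1 = 0.229
Fissile production rate = g * P * G = 0.98 * 2557 * 0.229 = 573.84194 kg/yr
T_d = ln(2) * M0 / (g * P * G)
T_d = ln(2) * 7163 / 573.84194 = 8.6522 yr

8.6522


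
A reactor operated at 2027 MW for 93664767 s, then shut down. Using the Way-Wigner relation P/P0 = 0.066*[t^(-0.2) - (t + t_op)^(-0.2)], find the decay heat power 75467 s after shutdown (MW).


P/P0 = 0.066 * [t^(-0.2) - (t + t_op)^(-0.2)]
P/P0 = 0.066 * [75467^(-0.2) - (75467 + 93664767)^(-0.2)]
P/P0 = 0.066 * [0.1057910 - 0.02544572] = 0.005302788
P = 2027 * 0.005302788 = 10.749 MW

10.749


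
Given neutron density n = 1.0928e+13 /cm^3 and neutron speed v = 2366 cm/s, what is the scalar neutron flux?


phi = n * v
phi = 1.0928e+13 * 2366
phi = 2.5856e+16 /cm^2/s

2.5856e+16


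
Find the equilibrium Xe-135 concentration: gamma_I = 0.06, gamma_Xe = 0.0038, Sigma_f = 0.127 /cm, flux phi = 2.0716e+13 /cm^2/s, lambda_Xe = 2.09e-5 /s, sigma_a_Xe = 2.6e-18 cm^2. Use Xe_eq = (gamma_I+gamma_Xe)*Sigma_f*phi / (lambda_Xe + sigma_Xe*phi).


Xe_eq = (gamma_I + gamma_Xe) * Sigma_f * phi / (lambda_Xe + sigma_Xe * phi)
Numerator = (0.06 + 0.0038) * 0.127 * 2.0716e+13 = 1.678535e+11
Denominator = 2.09e-5 + 2.6e-18 * 2.0716e+13 = 7.476160e-05
Xe_eq = 1.678535e+11 / 7.476160e-05 = 2.2452e+15 /cm^3

2.2452e+15


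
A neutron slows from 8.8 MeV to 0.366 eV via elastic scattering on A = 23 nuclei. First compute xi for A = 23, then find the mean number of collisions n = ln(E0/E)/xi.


xi = 1 + (A-1)^2/(2A)*ln((A-1)/(A+1)) = 0.08448899 (for A = 23)
n = ln(E0/E) / xi
n = ln(8.8e6 / 0.366) / 0.08448899
n = ln(2.404372e+07) / 0.08448899 = 201.16

201.16


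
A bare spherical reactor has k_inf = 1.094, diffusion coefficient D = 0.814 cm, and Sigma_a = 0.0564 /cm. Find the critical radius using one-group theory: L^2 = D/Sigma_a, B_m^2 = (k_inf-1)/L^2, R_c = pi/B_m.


L^2 = D / Sigma_a = 0.814 / 0.0564 = 14.43262 cm^2
B_m^2 = (k_inf - 1) / L^2 = (1.094 - 1) / 14.43262 = 0.006513024 /cm^2
For a bare sphere: B_g = pi/R, so R_c = pi / sqrt(B_m^2)
R_c = pi / sqrt(0.006513024) = 38.928 cm

38.928


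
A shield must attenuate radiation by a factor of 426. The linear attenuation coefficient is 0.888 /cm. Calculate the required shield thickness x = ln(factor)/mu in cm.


x = ln(factor) / mu
x = ln(426) / 0.888
x = 6.8181 cm

6.8181


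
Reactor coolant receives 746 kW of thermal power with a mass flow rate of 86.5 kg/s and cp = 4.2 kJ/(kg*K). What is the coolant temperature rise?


dT = Q / (m_dot * cp)
dT = 746 / (86.5 * 4.2)
dT = 2.0534 C

2.0534


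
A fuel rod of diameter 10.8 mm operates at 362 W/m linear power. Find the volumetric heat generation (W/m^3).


r = D / 2 / 1000 = 10.8 / 2 / 1000 = 0.0054 m
q''' = q' / (pi * r^2)
q''' = 362 / (pi * 0.0054^2)
q''' = 3.9516e+06 W/m^3

3.9516e+06


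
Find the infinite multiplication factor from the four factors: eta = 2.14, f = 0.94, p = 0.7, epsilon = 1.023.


k_inf = eta * f * p * epsilon
k_inf = 2.14 * 0.94 * 0.7 * 1.023
k_inf = 1.4405

1.4405


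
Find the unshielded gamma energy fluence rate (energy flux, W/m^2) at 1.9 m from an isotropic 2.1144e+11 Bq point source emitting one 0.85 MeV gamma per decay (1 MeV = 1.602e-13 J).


psi = A * E * 1.602e-13 / (4*pi*r^2)
psi = 2.1144e+11 * 0.85 * 1.602e-13 / (4*pi*1.9^2)
psi = 6.3468e-04 W/m^2

6.3468e-04


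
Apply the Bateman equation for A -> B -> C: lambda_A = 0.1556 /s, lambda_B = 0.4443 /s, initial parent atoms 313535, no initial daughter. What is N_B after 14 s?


N_B(t) = lambda_A * N_A0 / (lambda_B - lambda_A) * [exp(-lambda_A*t) - exp(-lambda_B*t)]
exp(-0.1556*14) = 0.1132225; exp(-0.4443*14) = 0.001988847
N_B = 0.1556 * 313535 / (0.4443 - 0.1556) * (0.1132225 - 0.001988847)
N_B = 18797

18797


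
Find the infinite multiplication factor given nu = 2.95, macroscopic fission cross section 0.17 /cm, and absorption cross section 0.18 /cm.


k_inf = nu * Sigma_f / Sigma_a
k_inf = 2.95 * 0.17 / 0.18
k_inf = 2.7861

2.7861


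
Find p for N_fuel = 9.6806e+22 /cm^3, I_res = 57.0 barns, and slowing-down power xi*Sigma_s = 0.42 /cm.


p = exp(-N * I * 1e-24 / (xi*Sigma_s))
p = exp(-9.6806e+22 * 57.0 * 1e-24 / 0.42)
p = 1.9691e-06

1.9691e-06


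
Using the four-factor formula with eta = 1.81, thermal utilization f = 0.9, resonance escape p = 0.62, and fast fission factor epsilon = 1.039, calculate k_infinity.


k_inf = eta * f * p * epsilon
k_inf = 1.81 * 0.9 * 0.62 * 1.039
k_inf = 1.0494

1.0494


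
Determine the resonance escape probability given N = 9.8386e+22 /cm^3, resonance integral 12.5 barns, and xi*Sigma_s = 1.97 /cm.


p = exp(-N * I * 1e-24 / (xi*Sigma_s))
p = exp(-9.8386e+22 * 12.5 * 1e-24 / 1.97)
p = 0.53565

0.53565


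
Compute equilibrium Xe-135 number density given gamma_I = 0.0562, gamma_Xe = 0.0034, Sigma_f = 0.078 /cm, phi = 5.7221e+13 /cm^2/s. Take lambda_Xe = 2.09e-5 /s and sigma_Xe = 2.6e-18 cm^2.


Xe_eq = (gamma_I + gamma_Xe) * Sigma_f * phi / (lambda_Xe + sigma_Xe * phi)
Numerator = (0.0562 + 0.0034) * 0.078 * 5.7221e+13 = 2.660090e+11
Denominator = 2.09e-5 + 2.6e-18 * 5.7221e+13 = 1.696746e-04
Xe_eq = 2.660090e+11 / 1.696746e-04 = 1.5678e+15 /cm^3

1.5678e+15


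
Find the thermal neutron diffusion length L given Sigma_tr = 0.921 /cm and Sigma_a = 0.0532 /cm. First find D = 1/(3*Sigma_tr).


D = 1 / (3 * Sigma_tr) = 1 / (3 * 0.921) = 0.3619254 cm
L = sqrt(D / Sigma_a)
L = sqrt(0.3619254 / 0.0532)
L = 2.6083 cm

2.6083


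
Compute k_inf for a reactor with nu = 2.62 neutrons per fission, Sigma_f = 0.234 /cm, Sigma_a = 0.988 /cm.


k_inf = nu * Sigma_f / Sigma_a
k_inf = 2.62 * 0.234 / 0.988
k_inf = 0.62053

0.62053


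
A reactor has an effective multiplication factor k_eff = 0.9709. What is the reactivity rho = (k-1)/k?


rho = (k_eff - 1) / k_eff
rho = (0.9709 - 1) / 0.9709
rho = -0.029972

-0.029972


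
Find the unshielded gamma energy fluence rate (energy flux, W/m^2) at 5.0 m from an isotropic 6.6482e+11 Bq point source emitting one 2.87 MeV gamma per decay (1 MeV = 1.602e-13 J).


psi = A * E * 1.602e-13 / (4*pi*r^2)
psi = 6.6482e+11 * 2.87 * 1.602e-13 / (4*pi*5.0^2)
psi = 9.7297e-04 W/m^2

9.7297e-04


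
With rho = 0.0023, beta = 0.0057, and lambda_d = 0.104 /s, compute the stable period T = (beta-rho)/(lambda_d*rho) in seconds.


T = (beta - rho) / (lambda_d * rho)
T = (0.0057 - 0.0023) / (0.104 * 0.0023)
T = 14.214 s

14.214


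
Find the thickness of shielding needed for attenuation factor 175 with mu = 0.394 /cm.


x = ln(factor) / mu
x = ln(175) / 0.394
x = 13.109 cm

13.109


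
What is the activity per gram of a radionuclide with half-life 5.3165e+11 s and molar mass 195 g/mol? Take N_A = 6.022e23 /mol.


lambda = ln(2) / t_half = ln(2) / 5.3165e+11 = 1.303766e-12 /s
SA = lambda * N_A / M
SA = 1.303766e-12 * 6.022e23 / 195
SA = 4.0263e+09 Bq/g

4.0263e+09


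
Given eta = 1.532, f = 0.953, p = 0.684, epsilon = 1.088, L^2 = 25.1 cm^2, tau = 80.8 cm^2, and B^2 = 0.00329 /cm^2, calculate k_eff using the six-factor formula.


k_inf = eta*f*p*eps = 1.532*0.953*0.684*1.088 = 1.086517
P_TNL = 1/(1 + L^2*B^2) = 1/(1 + 25.1*0.00329) = 0.9237201
P_FNL = exp(-B^2*tau) = exp(-0.00329*80.8) = 0.7665679
k_eff = k_inf * P_TNL * P_FNL = 1.086517 * 0.9237201 * 0.7665679
k_eff = 0.76936

0.76936


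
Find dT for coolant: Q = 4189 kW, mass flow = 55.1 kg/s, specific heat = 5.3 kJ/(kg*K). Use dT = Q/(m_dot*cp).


dT = Q / (m_dot * cp)
dT = 4189 / (55.1 * 5.3)
dT = 14.344 C

14.344


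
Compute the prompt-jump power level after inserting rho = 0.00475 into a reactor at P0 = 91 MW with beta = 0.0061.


P1/P0 = beta / (beta - rho)
P1/P0 = 0.0061 / (0.0061 - 0.00475) = 4.518519
P1 = 91 * 4.518519 = 411.19 MW

411.19


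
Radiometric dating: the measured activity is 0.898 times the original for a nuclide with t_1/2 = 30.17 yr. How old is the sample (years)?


lambda = ln(2) / t_half = ln(2) / 30.17 = 0.02297472 /yr
t = -ln(A/A0) / lambda
t = -ln(0.898) / 0.02297472
t = 4.6828 yr

4.6828


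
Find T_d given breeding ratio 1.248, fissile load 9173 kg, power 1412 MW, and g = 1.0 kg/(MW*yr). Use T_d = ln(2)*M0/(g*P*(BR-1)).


Breeding gain G = BR - 1 = 1.248 - 1 = 0.248
Fissile production rate = g * P * G = 1.0 * 1412 * 0.248 = 350.176 kg/yr
T_d = ln(2) * M0 / (g * P * G)
T_d = ln(2) * 9173 / 350.176 = 18.157 yr

18.157


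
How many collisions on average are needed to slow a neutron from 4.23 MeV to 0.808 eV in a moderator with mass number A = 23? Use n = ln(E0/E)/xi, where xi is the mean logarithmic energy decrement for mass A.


xi = 1 + (A-1)^2/(2A)*ln((A-1)/(A+1)) = 0.08448899 (for A = 23)
n = ln(E0/E) / xi
n = ln(4.23e6 / 0.808) / 0.08448899
n = ln(5.235149e+06) / 0.08448899 = 183.11

183.11


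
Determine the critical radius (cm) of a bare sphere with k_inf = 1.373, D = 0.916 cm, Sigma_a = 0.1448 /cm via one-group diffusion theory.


L^2 = D / Sigma_a = 0.916 / 0.1448 = 6.325967 cm^2
B_m^2 = (k_inf - 1) / L^2 = (1.373 - 1) / 6.325967 = 0.05896332 /cm^2
For a bare sphere: B_g = pi/R, so R_c = pi / sqrt(B_m^2)
R_c = pi / sqrt(0.05896332) = 12.938 cm

12.938


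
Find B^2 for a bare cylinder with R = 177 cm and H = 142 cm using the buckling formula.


B^2 = (2.405/R)^2 + (pi/H)^2
B^2 = (2.405/177)^2 + (pi/142)^2
B^2 = 6.7409e-04 /cm^2

6.7409e-04


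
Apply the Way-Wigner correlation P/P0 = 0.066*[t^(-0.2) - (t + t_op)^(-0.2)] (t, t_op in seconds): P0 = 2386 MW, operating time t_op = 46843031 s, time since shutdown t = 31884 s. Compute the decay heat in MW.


P/P0 = 0.066 * [t^(-0.2) - (t + t_op)^(-0.2)]
P/P0 = 0.066 * [31884^(-0.2) - (31884 + 46843031)^(-0.2)]
P/P0 = 0.066 * [0.1256856 - 0.02922886] = 0.006366145
P = 2386 * 0.006366145 = 15.190 MW

15.190


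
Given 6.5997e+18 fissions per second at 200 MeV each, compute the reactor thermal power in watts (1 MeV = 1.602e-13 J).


P = fission_rate * E_MeV * 1.602e-13
P = 6.5997e+18 * 200 * 1.602e-13
P = 2.1145e+08 W

2.1145e+08


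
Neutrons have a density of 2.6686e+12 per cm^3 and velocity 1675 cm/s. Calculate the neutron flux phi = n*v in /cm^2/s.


phi = n * v
phi = 2.6686e+12 * 1675
phi = 4.4699e+15 /cm^2/s

4.4699e+15


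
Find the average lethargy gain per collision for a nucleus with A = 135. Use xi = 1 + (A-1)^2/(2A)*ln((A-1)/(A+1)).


xi = 1 + (A-1)^2/(2A) * ln((A-1)/(A+1))
xi = 1 + (135-1)^2/(2*135) * ln((135-1)/(135 +1))
xi = 0.014742

0.014742


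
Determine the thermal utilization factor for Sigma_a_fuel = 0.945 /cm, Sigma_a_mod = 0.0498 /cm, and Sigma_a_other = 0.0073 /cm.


f = Sigma_a_fuel / (Sigma_a_fuel + Sigma_a_mod + Sigma_a_other)
f = 0.945 / (0.945 + 0.0498 + 0.0073)
f = 0.94302

0.94302
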